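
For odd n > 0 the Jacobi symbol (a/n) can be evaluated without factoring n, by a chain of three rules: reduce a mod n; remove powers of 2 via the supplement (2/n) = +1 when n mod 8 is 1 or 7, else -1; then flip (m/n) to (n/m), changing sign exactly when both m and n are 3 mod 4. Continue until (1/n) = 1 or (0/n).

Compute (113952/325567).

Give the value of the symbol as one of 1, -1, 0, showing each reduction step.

factor out 2^5: 113952 = 2^5·3561; with 325567 mod 8 = 7, (2/325567) = +1; sign now +1; continue with (3561/325567)
flip (3561/325567) -> (325567/3561): both odd, 3561 mod 4 = 1, 325567 mod 4 = 3, so the flip contributes +1; sign now +1
(325567/3561): 325567 mod 3561 = 1516, so (325567/3561) = (1516/3561)
factor out 2^2: 1516 = 2^2·379; with 3561 mod 8 = 1, (2/3561) = +1; sign now +1; continue with (379/3561)
flip (379/3561) -> (3561/379): both odd, 379 mod 4 = 3, 3561 mod 4 = 1, so the flip contributes +1; sign now +1
(3561/379): 3561 mod 379 = 150, so (3561/379) = (150/379)
factor out 2^1: 150 = 2^1·75; with 379 mod 8 = 3, (2/379) = -1; sign now -1; continue with (75/379)
flip (75/379) -> (379/75): both odd, 75 mod 4 = 3, 379 mod 4 = 3, so the flip contributes -1; sign now +1
(379/75): 379 mod 75 = 4, so (379/75) = (4/75)
factor out 2^2: 4 = 2^2·1; with 75 mod 8 = 3, (2/75) = -1; sign now +1; continue with (1/75)
reached (1/75) = 1, so the symbol is +1

1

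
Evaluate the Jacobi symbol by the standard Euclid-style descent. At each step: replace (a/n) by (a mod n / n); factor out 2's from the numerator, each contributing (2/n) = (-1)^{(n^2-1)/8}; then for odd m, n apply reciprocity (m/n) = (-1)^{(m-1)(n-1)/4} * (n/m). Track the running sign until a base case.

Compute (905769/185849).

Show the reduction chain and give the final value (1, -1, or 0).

(905769/185849): 905769 mod 185849 = 162373, so (905769/185849) = (162373/185849)
flip (162373/185849) -> (185849/162373): both odd, 162373 mod 4 = 1, 185849 mod 4 = 1, so the flip contributes +1; sign now +1
(185849/162373): 185849 mod 162373 = 23476, so (185849/162373) = (23476/162373)
factor out 2^2: 23476 = 2^2·5869; with 162373 mod 8 = 5, (2/162373) = -1; sign now +1; continue with (5869/162373)
flip (5869/162373) -> (162373/5869): both odd, 5869 mod 4 = 1, 162373 mod 4 = 1, so the flip contributes +1; sign now +1
(162373/5869): 162373 mod 5869 = 3910, so (162373/5869) = (3910/5869)
factor out 2^1: 3910 = 2^1·1955; with 5869 mod 8 = 5, (2/5869) = -1; sign now -1; continue with (1955/5869)
flip (1955/5869) -> (5869/1955): both odd, 1955 mod 4 = 3, 5869 mod 4 = 1, so the flip contributes +1; sign now -1
(5869/1955): 5869 mod 1955 = 4, so (5869/1955) = (4/1955)
factor out 2^2: 4 = 2^2·1; with 1955 mod 8 = 3, (2/1955) = -1; sign now -1; continue with (1/1955)
reached (1/1955) = 1, so the symbol is -1

-1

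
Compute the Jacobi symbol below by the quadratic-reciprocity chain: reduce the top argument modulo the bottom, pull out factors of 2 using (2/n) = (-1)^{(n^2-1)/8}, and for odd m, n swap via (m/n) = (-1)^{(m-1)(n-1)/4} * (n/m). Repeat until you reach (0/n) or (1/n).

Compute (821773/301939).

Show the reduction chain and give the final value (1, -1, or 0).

1

(821773/301939): 821773 mod 301939 = 217895, so (821773/301939) = (217895/301939)
flip (217895/301939) -> (301939/217895): both odd, 217895 mod 4 = 3, 301939 mod 4 = 3, so the flip contributes -1; sign now -1
(301939/217895): 301939 mod 217895 = 84044, so (301939/217895) = (84044/217895)
factor out 2^2: 84044 = 2^2·21011; with 217895 mod 8 = 7, (2/217895) = +1; sign now -1; continue with (21011/217895)
flip (21011/217895) -> (217895/21011): both odd, 21011 mod 4 = 3, 217895 mod 4 = 3, so the flip contributes -1; sign now +1
(217895/21011): 217895 mod 21011 = 7785, so (217895/21011) = (7785/21011)
flip (7785/21011) -> (21011/7785): both odd, 7785 mod 4 = 1, 21011 mod 4 = 3, so the flip contributes +1; sign now +1
(21011/7785): 21011 mod 7785 = 5441, so (21011/7785) = (5441/7785)
flip (5441/7785) -> (7785/5441): both odd, 5441 mod 4 = 1, 7785 mod 4 = 1, so the flip contributes +1; sign now +1
(7785/5441): 7785 mod 5441 = 2344, so (7785/5441) = (2344/5441)
factor out 2^3: 2344 = 2^3·293; with 5441 mod 8 = 1, (2/5441) = +1; sign now +1; continue with (293/5441)
flip (293/5441) -> (5441/293): both odd, 293 mod 4 = 1, 5441 mod 4 = 1, so the flip contributes +1; sign now +1
(5441/293): 5441 mod 293 = 167, so (5441/293) = (167/293)
flip (167/293) -> (293/167): both odd, 167 mod 4 = 3, 293 mod 4 = 1, so the flip contributes +1; sign now +1
(293/167): 293 mod 167 = 126, so (293/167) = (126/167)
factor out 2^1: 126 = 2^1·63; with 167 mod 8 = 7, (2/167) = +1; sign now +1; continue with (63/167)
flip (63/167) -> (167/63): both odd, 63 mod 4 = 3, 167 mod 4 = 3, so the flip contributes -1; sign now -1
(167/63): 167 mod 63 = 41, so (167/63) = (41/63)
flip (41/63) -> (63/41): both odd, 41 mod 4 = 1, 63 mod 4 = 3, so the flip contributes +1; sign now -1
(63/41): 63 mod 41 = 22, so (63/41) = (22/41)
factor out 2^1: 22 = 2^1·11; with 41 mod 8 = 1, (2/41) = +1; sign now -1; continue with (11/41)
flip (11/41) -> (41/11): both odd, 11 mod 4 = 3, 41 mod 4 = 1, so the flip contributes +1; sign now -1
(41/11): 41 mod 11 = 8, so (41/11) = (8/11)
factor out 2^3: 8 = 2^3·1; with 11 mod 8 = 3, (2/11) = -1; sign now +1; continue with (1/11)
reached (1/11) = 1, so the symbol is +1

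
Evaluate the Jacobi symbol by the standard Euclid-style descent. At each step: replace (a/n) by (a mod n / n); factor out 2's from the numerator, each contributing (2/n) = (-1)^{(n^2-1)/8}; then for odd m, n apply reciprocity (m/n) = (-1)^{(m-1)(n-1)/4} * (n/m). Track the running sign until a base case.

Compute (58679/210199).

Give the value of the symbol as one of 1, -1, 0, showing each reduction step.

reciprocity: (58679/210199) = -1·(210199/58679) since 58679 mod 4 = 3, 210199 mod 4 = 3; sign now -1
(210199/58679) = (34162/58679)   [reduce mod 58679]
34162 = 2^1·17081; (2/58679) = +1 since 58679 mod 8 = 7, so (34162/58679) = (+1)^1·(17081/58679); sign now -1
reciprocity: (17081/58679) = +1·(58679/17081) since 17081 mod 4 = 1, 58679 mod 4 = 3; sign now -1
(58679/17081) = (7436/17081)   [reduce mod 17081]
7436 = 2^2·1859; (2/17081) = +1 since 17081 mod 8 = 1, so (7436/17081) = (+1)^2·(1859/17081); sign now -1
reciprocity: (1859/17081) = +1·(17081/1859) since 1859 mod 4 = 3, 17081 mod 4 = 1; sign now -1
(17081/1859) = (350/1859)   [reduce mod 1859]
350 = 2^1·175; (2/1859) = -1 since 1859 mod 8 = 3, so (350/1859) = (-1)^1·(175/1859); sign now +1
reciprocity: (175/1859) = -1·(1859/175) since 175 mod 4 = 3, 1859 mod 4 = 3; sign now -1
(1859/175) = (109/175)   [reduce mod 175]
reciprocity: (109/175) = +1·(175/109) since 109 mod 4 = 1, 175 mod 4 = 3; sign now -1
(175/109) = (66/109)   [reduce mod 109]
66 = 2^1·33; (2/109) = -1 since 109 mod 8 = 5, so (66/109) = (-1)^1·(33/109); sign now +1
reciprocity: (33/109) = +1·(109/33) since 33 mod 4 = 1, 109 mod 4 = 1; sign now +1
(109/33) = (10/33)   [reduce mod 33]
10 = 2^1·5; (2/33) = +1 since 33 mod 8 = 1, so (10/33) = (+1)^1·(5/33); sign now +1
reciprocity: (5/33) = +1·(33/5) since 5 mod 4 = 1, 33 mod 4 = 1; sign now +1
(33/5) = (3/5)   [reduce mod 5]
reciprocity: (3/5) = +1·(5/3) since 3 mod 4 = 3, 5 mod 4 = 1; sign now +1
(5/3) = (2/3)   [reduce mod 3]
2 = 2^1·1; (2/3) = -1 since 3 mod 8 = 3, so (2/3) = (-1)^1·(1/3); sign now -1
(1/3) = 1; final value = sign = -1

-1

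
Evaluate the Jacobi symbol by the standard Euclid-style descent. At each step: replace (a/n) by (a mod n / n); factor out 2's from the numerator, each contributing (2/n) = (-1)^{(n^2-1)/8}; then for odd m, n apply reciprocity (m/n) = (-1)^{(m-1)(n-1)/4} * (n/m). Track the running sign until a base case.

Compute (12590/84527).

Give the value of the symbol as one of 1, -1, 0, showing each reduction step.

12590 = 2^1·6295; (2/84527) = +1 since 84527 mod 8 = 7, so (12590/84527) = (+1)^1·(6295/84527); sign now +1
reciprocity: (6295/84527) = -1·(84527/6295) since 6295 mod 4 = 3, 84527 mod 4 = 3; sign now -1
(84527/6295) = (2692/6295)   [reduce mod 6295]
2692 = 2^2·673; (2/6295) = +1 since 6295 mod 8 = 7, so (2692/6295) = (+1)^2·(673/6295); sign now -1
reciprocity: (673/6295) = +1·(6295/673) since 673 mod 4 = 1, 6295 mod 4 = 3; sign now -1
(6295/673) = (238/673)   [reduce mod 673]
238 = 2^1·119; (2/673) = +1 since 673 mod 8 = 1, so (238/673) = (+1)^1·(119/673); sign now -1
reciprocity: (119/673) = +1·(673/119) since 119 mod 4 = 3, 673 mod 4 = 1; sign now -1
(673/119) = (78/119)   [reduce mod 119]
78 = 2^1·39; (2/119) = +1 since 119 mod 8 = 7, so (78/119) = (+1)^1·(39/119); sign now -1
reciprocity: (39/119) = -1·(119/39) since 39 mod 4 = 3, 119 mod 4 = 3; sign now +1
(119/39) = (2/39)   [reduce mod 39]
2 = 2^1·1; (2/39) = +1 since 39 mod 8 = 7, so (2/39) = (+1)^1·(1/39); sign now +1
(1/39) = 1; final value = sign = +1

1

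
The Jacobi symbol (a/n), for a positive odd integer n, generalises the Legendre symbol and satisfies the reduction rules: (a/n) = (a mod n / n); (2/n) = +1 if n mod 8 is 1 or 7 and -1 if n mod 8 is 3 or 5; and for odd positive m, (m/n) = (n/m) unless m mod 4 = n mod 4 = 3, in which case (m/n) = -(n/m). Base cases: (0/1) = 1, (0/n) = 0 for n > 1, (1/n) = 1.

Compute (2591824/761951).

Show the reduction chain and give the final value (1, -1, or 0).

(2591824/761951): 2591824 mod 761951 = 305971, so (2591824/761951) = (305971/761951)
flip (305971/761951) -> (761951/305971): both odd, 305971 mod 4 = 3, 761951 mod 4 = 3, so the flip contributes -1; sign now -1
(761951/305971): 761951 mod 305971 = 150009, so (761951/305971) = (150009/305971)
flip (150009/305971) -> (305971/150009): both odd, 150009 mod 4 = 1, 305971 mod 4 = 3, so the flip contributes +1; sign now -1
(305971/150009): 305971 mod 150009 = 5953, so (305971/150009) = (5953/150009)
flip (5953/150009) -> (150009/5953): both odd, 5953 mod 4 = 1, 150009 mod 4 = 1, so the flip contributes +1; sign now -1
(150009/5953): 150009 mod 5953 = 1184, so (150009/5953) = (1184/5953)
factor out 2^5: 1184 = 2^5·37; with 5953 mod 8 = 1, (2/5953) = +1; sign now -1; continue with (37/5953)
flip (37/5953) -> (5953/37): both odd, 37 mod 4 = 1, 5953 mod 4 = 1, so the flip contributes +1; sign now -1
(5953/37): 5953 mod 37 = 33, so (5953/37) = (33/37)
flip (33/37) -> (37/33): both odd, 33 mod 4 = 1, 37 mod 4 = 1, so the flip contributes +1; sign now -1
(37/33): 37 mod 33 = 4, so (37/33) = (4/33)
factor out 2^2: 4 = 2^2·1; with 33 mod 8 = 1, (2/33) = +1; sign now -1; continue with (1/33)
reached (1/33) = 1, so the symbol is -1

-1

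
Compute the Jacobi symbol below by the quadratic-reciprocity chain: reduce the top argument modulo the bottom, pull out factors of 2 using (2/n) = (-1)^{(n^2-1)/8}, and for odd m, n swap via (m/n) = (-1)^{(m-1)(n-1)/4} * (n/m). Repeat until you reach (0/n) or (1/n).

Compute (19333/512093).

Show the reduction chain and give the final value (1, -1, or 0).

reciprocity: (19333/512093) = +1·(512093/19333) since 19333 mod 4 = 1, 512093 mod 4 = 1; sign now +1
(512093/19333) = (9435/19333)   [reduce mod 19333]
reciprocity: (9435/19333) = +1·(19333/9435) since 9435 mod 4 = 3, 19333 mod 4 = 1; sign now +1
(19333/9435) = (463/9435)   [reduce mod 9435]
reciprocity: (463/9435) = -1·(9435/463) since 463 mod 4 = 3, 9435 mod 4 = 3; sign now -1
(9435/463) = (175/463)   [reduce mod 463]
reciprocity: (175/463) = -1·(463/175) since 175 mod 4 = 3, 463 mod 4 = 3; sign now +1
(463/175) = (113/175)   [reduce mod 175]
reciprocity: (113/175) = +1·(175/113) since 113 mod 4 = 1, 175 mod 4 = 3; sign now +1
(175/113) = (62/113)   [reduce mod 113]
62 = 2^1·31; (2/113) = +1 since 113 mod 8 = 1, so (62/113) = (+1)^1·(31/113); sign now +1
reciprocity: (31/113) = +1·(113/31) since 31 mod 4 = 3, 113 mod 4 = 1; sign now +1
(113/31) = (20/31)   [reduce mod 31]
20 = 2^2·5; (2/31) = +1 since 31 mod 8 = 7, so (20/31) = (+1)^2·(5/31); sign now +1
reciprocity: (5/31) = +1·(31/5) since 5 mod 4 = 1, 31 mod 4 = 3; sign now +1
(31/5) = (1/5)   [reduce mod 5]
(1/5) = 1; final value = sign = +1

1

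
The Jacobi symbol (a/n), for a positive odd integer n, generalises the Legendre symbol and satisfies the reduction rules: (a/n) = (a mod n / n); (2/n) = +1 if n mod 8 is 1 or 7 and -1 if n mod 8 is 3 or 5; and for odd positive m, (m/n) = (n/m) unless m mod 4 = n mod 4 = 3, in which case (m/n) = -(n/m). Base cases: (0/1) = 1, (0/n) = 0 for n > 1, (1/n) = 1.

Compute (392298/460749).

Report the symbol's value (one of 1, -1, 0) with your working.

0

factor out 2^1: 392298 = 2^1·196149; with 460749 mod 8 = 5, (2/460749) = -1; sign now -1; continue with (196149/460749)
flip (196149/460749) -> (460749/196149): both odd, 196149 mod 4 = 1, 460749 mod 4 = 1, so the flip contributes +1; sign now -1
(460749/196149): 460749 mod 196149 = 68451, so (460749/196149) = (68451/196149)
flip (68451/196149) -> (196149/68451): both odd, 68451 mod 4 = 3, 196149 mod 4 = 1, so the flip contributes +1; sign now -1
(196149/68451): 196149 mod 68451 = 59247, so (196149/68451) = (59247/68451)
flip (59247/68451) -> (68451/59247): both odd, 59247 mod 4 = 3, 68451 mod 4 = 3, so the flip contributes -1; sign now +1
(68451/59247): 68451 mod 59247 = 9204, so (68451/59247) = (9204/59247)
factor out 2^2: 9204 = 2^2·2301; with 59247 mod 8 = 7, (2/59247) = +1; sign now +1; continue with (2301/59247)
flip (2301/59247) -> (59247/2301): both odd, 2301 mod 4 = 1, 59247 mod 4 = 3, so the flip contributes +1; sign now +1
(59247/2301): 59247 mod 2301 = 1722, so (59247/2301) = (1722/2301)
factor out 2^1: 1722 = 2^1·861; with 2301 mod 8 = 5, (2/2301) = -1; sign now -1; continue with (861/2301)
flip (861/2301) -> (2301/861): both odd, 861 mod 4 = 1, 2301 mod 4 = 1, so the flip contributes +1; sign now -1
(2301/861): 2301 mod 861 = 579, so (2301/861) = (579/861)
flip (579/861) -> (861/579): both odd, 579 mod 4 = 3, 861 mod 4 = 1, so the flip contributes +1; sign now -1
(861/579): 861 mod 579 = 282, so (861/579) = (282/579)
factor out 2^1: 282 = 2^1·141; with 579 mod 8 = 3, (2/579) = -1; sign now +1; continue with (141/579)
flip (141/579) -> (579/141): both odd, 141 mod 4 = 1, 579 mod 4 = 3, so the flip contributes +1; sign now +1
(579/141): 579 mod 141 = 15, so (579/141) = (15/141)
flip (15/141) -> (141/15): both odd, 15 mod 4 = 3, 141 mod 4 = 1, so the flip contributes +1; sign now +1
(141/15): 141 mod 15 = 6, so (141/15) = (6/15)
factor out 2^1: 6 = 2^1·3; with 15 mod 8 = 7, (2/15) = +1; sign now +1; continue with (3/15)
flip (3/15) -> (15/3): both odd, 3 mod 4 = 3, 15 mod 4 = 3, so the flip contributes -1; sign now -1
(15/3): 15 mod 3 = 0, so (15/3) = (0/3)
reached (0/3); gcd(a, n) > 1, so (0/3) = 0 and the symbol is 0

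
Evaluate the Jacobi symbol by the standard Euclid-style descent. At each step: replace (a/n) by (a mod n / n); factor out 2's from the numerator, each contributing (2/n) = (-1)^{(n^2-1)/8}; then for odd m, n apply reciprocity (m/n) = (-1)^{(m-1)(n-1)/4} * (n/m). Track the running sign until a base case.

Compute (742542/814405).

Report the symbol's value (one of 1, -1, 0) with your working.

742542 = 2^1·371271; (2/814405) = -1 since 814405 mod 8 = 5, so (742542/814405) = (-1)^1·(371271/814405); sign now -1
reciprocity: (371271/814405) = +1·(814405/371271) since 371271 mod 4 = 3, 814405 mod 4 = 1; sign now -1
(814405/371271) = (71863/371271)   [reduce mod 371271]
reciprocity: (71863/371271) = -1·(371271/71863) since 71863 mod 4 = 3, 371271 mod 4 = 3; sign now +1
(371271/71863) = (11956/71863)   [reduce mod 71863]
11956 = 2^2·2989; (2/71863) = +1 since 71863 mod 8 = 7, so (11956/71863) = (+1)^2·(2989/71863); sign now +1
reciprocity: (2989/71863) = +1·(71863/2989) since 2989 mod 4 = 1, 71863 mod 4 = 3; sign now +1
(71863/2989) = (127/2989)   [reduce mod 2989]
reciprocity: (127/2989) = +1·(2989/127) since 127 mod 4 = 3, 2989 mod 4 = 1; sign now +1
(2989/127) = (68/127)   [reduce mod 127]
68 = 2^2·17; (2/127) = +1 since 127 mod 8 = 7, so (68/127) = (+1)^2·(17/127); sign now +1
reciprocity: (17/127) = +1·(127/17) since 17 mod 4 = 1, 127 mod 4 = 3; sign now +1
(127/17) = (8/17)   [reduce mod 17]
8 = 2^3·1; (2/17) = +1 since 17 mod 8 = 1, so (8/17) = (+1)^3·(1/17); sign now +1
(1/17) = 1; final value = sign = +1

1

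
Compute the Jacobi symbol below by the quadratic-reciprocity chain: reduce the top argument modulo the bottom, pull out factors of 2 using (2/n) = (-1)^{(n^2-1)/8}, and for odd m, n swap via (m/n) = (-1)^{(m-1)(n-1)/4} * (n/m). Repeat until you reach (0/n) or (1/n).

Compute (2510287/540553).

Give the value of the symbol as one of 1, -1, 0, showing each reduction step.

(2510287/540553) = (348075/540553)   [reduce mod 540553]
reciprocity: (348075/540553) = +1·(540553/348075) since 348075 mod 4 = 3, 540553 mod 4 = 1; sign now +1
(540553/348075) = (192478/348075)   [reduce mod 348075]
192478 = 2^1·96239; (2/348075) = -1 since 348075 mod 8 = 3, so (192478/348075) = (-1)^1·(96239/348075); sign now -1
reciprocity: (96239/348075) = -1·(348075/96239) since 96239 mod 4 = 3, 348075 mod 4 = 3; sign now +1
(348075/96239) = (59358/96239)   [reduce mod 96239]
59358 = 2^1·29679; (2/96239) = +1 since 96239 mod 8 = 7, so (59358/96239) = (+1)^1·(29679/96239); sign now +1
reciprocity: (29679/96239) = -1·(96239/29679) since 29679 mod 4 = 3, 96239 mod 4 = 3; sign now -1
(96239/29679) = (7202/29679)   [reduce mod 29679]
7202 = 2^1·3601; (2/29679) = +1 since 29679 mod 8 = 7, so (7202/29679) = (+1)^1·(3601/29679); sign now -1
reciprocity: (3601/29679) = +1·(29679/3601) since 3601 mod 4 = 1, 29679 mod 4 = 3; sign now -1
(29679/3601) = (871/3601)   [reduce mod 3601]
reciprocity: (871/3601) = +1·(3601/871) since 871 mod 4 = 3, 3601 mod 4 = 1; sign now -1
(3601/871) = (117/871)   [reduce mod 871]
reciprocity: (117/871) = +1·(871/117) since 117 mod 4 = 1, 871 mod 4 = 3; sign now -1
(871/117) = (52/117)   [reduce mod 117]
52 = 2^2·13; (2/117) = -1 since 117 mod 8 = 5, so (52/117) = (-1)^2·(13/117); sign now -1
reciprocity: (13/117) = +1·(117/13) since 13 mod 4 = 1, 117 mod 4 = 1; sign now -1
(117/13) = (0/13)   [reduce mod 13]
(0/13) = 0   [gcd(a, n) > 1]; final value = 0

0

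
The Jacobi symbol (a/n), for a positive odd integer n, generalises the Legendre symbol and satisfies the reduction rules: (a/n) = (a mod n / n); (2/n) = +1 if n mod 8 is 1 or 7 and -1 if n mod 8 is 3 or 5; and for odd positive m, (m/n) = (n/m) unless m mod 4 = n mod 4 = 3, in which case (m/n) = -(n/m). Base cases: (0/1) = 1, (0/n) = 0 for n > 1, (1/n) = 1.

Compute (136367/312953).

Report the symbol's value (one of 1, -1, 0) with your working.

reciprocity: (136367/312953) = +1·(312953/136367) since 136367 mod 4 = 3, 312953 mod 4 = 1; sign now +1
(312953/136367) = (40219/136367)   [reduce mod 136367]
reciprocity: (40219/136367) = -1·(136367/40219) since 40219 mod 4 = 3, 136367 mod 4 = 3; sign now -1
(136367/40219) = (15710/40219)   [reduce mod 40219]
15710 = 2^1·7855; (2/40219) = -1 since 40219 mod 8 = 3, so (15710/40219) = (-1)^1·(7855/40219); sign now +1
reciprocity: (7855/40219) = -1·(40219/7855) since 7855 mod 4 = 3, 40219 mod 4 = 3; sign now -1
(40219/7855) = (944/7855)   [reduce mod 7855]
944 = 2^4·59; (2/7855) = +1 since 7855 mod 8 = 7, so (944/7855) = (+1)^4·(59/7855); sign now -1
reciprocity: (59/7855) = -1·(7855/59) since 59 mod 4 = 3, 7855 mod 4 = 3; sign now +1
(7855/59) = (8/59)   [reduce mod 59]
8 = 2^3·1; (2/59) = -1 since 59 mod 8 = 3, so (8/59) = (-1)^3·(1/59); sign now -1
(1/59) = 1; final value = sign = -1

-1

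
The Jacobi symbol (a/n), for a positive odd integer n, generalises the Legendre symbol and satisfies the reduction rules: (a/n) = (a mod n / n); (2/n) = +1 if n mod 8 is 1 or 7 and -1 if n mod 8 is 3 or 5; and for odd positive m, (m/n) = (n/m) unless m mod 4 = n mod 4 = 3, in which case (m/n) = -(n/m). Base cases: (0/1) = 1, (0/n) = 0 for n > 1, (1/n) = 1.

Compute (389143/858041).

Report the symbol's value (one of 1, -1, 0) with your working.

1

flip (389143/858041) -> (858041/389143): both odd, 389143 mod 4 = 3, 858041 mod 4 = 1, so the flip contributes +1; sign now +1
(858041/389143): 858041 mod 389143 = 79755, so (858041/389143) = (79755/389143)
flip (79755/389143) -> (389143/79755): both odd, 79755 mod 4 = 3, 389143 mod 4 = 3, so the flip contributes -1; sign now -1
(389143/79755): 389143 mod 79755 = 70123, so (389143/79755) = (70123/79755)
flip (70123/79755) -> (79755/70123): both odd, 70123 mod 4 = 3, 79755 mod 4 = 3, so the flip contributes -1; sign now +1
(79755/70123): 79755 mod 70123 = 9632, so (79755/70123) = (9632/70123)
factor out 2^5: 9632 = 2^5·301; with 70123 mod 8 = 3, (2/70123) = -1; sign now -1; continue with (301/70123)
flip (301/70123) -> (70123/301): both odd, 301 mod 4 = 1, 70123 mod 4 = 3, so the flip contributes +1; sign now -1
(70123/301): 70123 mod 301 = 291, so (70123/301) = (291/301)
flip (291/301) -> (301/291): both odd, 291 mod 4 = 3, 301 mod 4 = 1, so the flip contributes +1; sign now -1
(301/291): 301 mod 291 = 10, so (301/291) = (10/291)
factor out 2^1: 10 = 2^1·5; with 291 mod 8 = 3, (2/291) = -1; sign now +1; continue with (5/291)
flip (5/291) -> (291/5): both odd, 5 mod 4 = 1, 291 mod 4 = 3, so the flip contributes +1; sign now +1
(291/5): 291 mod 5 = 1, so (291/5) = (1/5)
reached (1/5) = 1, so the symbol is +1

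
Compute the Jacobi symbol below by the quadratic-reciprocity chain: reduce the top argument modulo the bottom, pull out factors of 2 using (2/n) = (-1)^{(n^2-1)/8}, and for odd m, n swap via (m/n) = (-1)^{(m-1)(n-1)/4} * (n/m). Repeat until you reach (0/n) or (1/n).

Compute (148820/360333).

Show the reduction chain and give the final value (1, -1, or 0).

148820 = 2^2·37205; (2/360333) = -1 since 360333 mod 8 = 5, so (148820/360333) = (-1)^2·(37205/360333); sign now +1
reciprocity: (37205/360333) = +1·(360333/37205) since 37205 mod 4 = 1, 360333 mod 4 = 1; sign now +1
(360333/37205) = (25488/37205)   [reduce mod 37205]
25488 = 2^4·1593; (2/37205) = -1 since 37205 mod 8 = 5, so (25488/37205) = (-1)^4·(1593/37205); sign now +1
reciprocity: (1593/37205) = +1·(37205/1593) since 1593 mod 4 = 1, 37205 mod 4 = 1; sign now +1
(37205/1593) = (566/1593)   [reduce mod 1593]
566 = 2^1·283; (2/1593) = +1 since 1593 mod 8 = 1, so (566/1593) = (+1)^1·(283/1593); sign now +1
reciprocity: (283/1593) = +1·(1593/283) since 283 mod 4 = 3, 1593 mod 4 = 1; sign now +1
(1593/283) = (178/283)   [reduce mod 283]
178 = 2^1·89; (2/283) = -1 since 283 mod 8 = 3, so (178/283) = (-1)^1·(89/283); sign now -1
reciprocity: (89/283) = +1·(283/89) since 89 mod 4 = 1, 283 mod 4 = 3; sign now -1
(283/89) = (16/89)   [reduce mod 89]
16 = 2^4·1; (2/89) = +1 since 89 mod 8 = 1, so (16/89) = (+1)^4·(1/89); sign now -1
(1/89) = 1; final value = sign = -1

-1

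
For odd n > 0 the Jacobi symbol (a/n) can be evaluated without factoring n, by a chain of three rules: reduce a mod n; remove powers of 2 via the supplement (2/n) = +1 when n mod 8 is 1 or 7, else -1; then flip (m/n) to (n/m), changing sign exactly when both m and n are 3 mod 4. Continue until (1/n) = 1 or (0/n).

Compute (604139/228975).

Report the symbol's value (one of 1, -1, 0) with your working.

0

(604139/228975): 604139 mod 228975 = 146189, so (604139/228975) = (146189/228975)
flip (146189/228975) -> (228975/146189): both odd, 146189 mod 4 = 1, 228975 mod 4 = 3, so the flip contributes +1; sign now +1
(228975/146189): 228975 mod 146189 = 82786, so (228975/146189) = (82786/146189)
factor out 2^1: 82786 = 2^1·41393; with 146189 mod 8 = 5, (2/146189) = -1; sign now -1; continue with (41393/146189)
flip (41393/146189) -> (146189/41393): both odd, 41393 mod 4 = 1, 146189 mod 4 = 1, so the flip contributes +1; sign now -1
(146189/41393): 146189 mod 41393 = 22010, so (146189/41393) = (22010/41393)
factor out 2^1: 22010 = 2^1·11005; with 41393 mod 8 = 1, (2/41393) = +1; sign now -1; continue with (11005/41393)
flip (11005/41393) -> (41393/11005): both odd, 11005 mod 4 = 1, 41393 mod 4 = 1, so the flip contributes +1; sign now -1
(41393/11005): 41393 mod 11005 = 8378, so (41393/11005) = (8378/11005)
factor out 2^1: 8378 = 2^1·4189; with 11005 mod 8 = 5, (2/11005) = -1; sign now +1; continue with (4189/11005)
flip (4189/11005) -> (11005/4189): both odd, 4189 mod 4 = 1, 11005 mod 4 = 1, so the flip contributes +1; sign now +1
(11005/4189): 11005 mod 4189 = 2627, so (11005/4189) = (2627/4189)
flip (2627/4189) -> (4189/2627): both odd, 2627 mod 4 = 3, 4189 mod 4 = 1, so the flip contributes +1; sign now +1
(4189/2627): 4189 mod 2627 = 1562, so (4189/2627) = (1562/2627)
factor out 2^1: 1562 = 2^1·781; with 2627 mod 8 = 3, (2/2627) = -1; sign now -1; continue with (781/2627)
flip (781/2627) -> (2627/781): both odd, 781 mod 4 = 1, 2627 mod 4 = 3, so the flip contributes +1; sign now -1
(2627/781): 2627 mod 781 = 284, so (2627/781) = (284/781)
factor out 2^2: 284 = 2^2·71; with 781 mod 8 = 5, (2/781) = -1; sign now -1; continue with (71/781)
flip (71/781) -> (781/71): both odd, 71 mod 4 = 3, 781 mod 4 = 1, so the flip contributes +1; sign now -1
(781/71): 781 mod 71 = 0, so (781/71) = (0/71)
reached (0/71); gcd(a, n) > 1, so (0/71) = 0 and the symbol is 0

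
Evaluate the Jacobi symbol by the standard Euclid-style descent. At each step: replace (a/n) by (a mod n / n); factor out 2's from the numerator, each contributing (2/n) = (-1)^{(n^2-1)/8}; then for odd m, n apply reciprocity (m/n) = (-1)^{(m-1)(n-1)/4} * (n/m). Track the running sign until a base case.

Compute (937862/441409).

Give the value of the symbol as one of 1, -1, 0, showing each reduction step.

(937862/441409) = (55044/441409)   [reduce mod 441409]
55044 = 2^2·13761; (2/441409) = +1 since 441409 mod 8 = 1, so (55044/441409) = (+1)^2·(13761/441409); sign now +1
reciprocity: (13761/441409) = +1·(441409/13761) since 13761 mod 4 = 1, 441409 mod 4 = 1; sign now +1
(441409/13761) = (1057/13761)   [reduce mod 13761]
reciprocity: (1057/13761) = +1·(13761/1057) since 1057 mod 4 = 1, 13761 mod 4 = 1; sign now +1
(13761/1057) = (20/1057)   [reduce mod 1057]
20 = 2^2·5; (2/1057) = +1 since 1057 mod 8 = 1, so (20/1057) = (+1)^2·(5/1057); sign now +1
reciprocity: (5/1057) = +1·(1057/5) since 5 mod 4 = 1, 1057 mod 4 = 1; sign now +1
(1057/5) = (2/5)   [reduce mod 5]
2 = 2^1·1; (2/5) = -1 since 5 mod 8 = 5, so (2/5) = (-1)^1·(1/5); sign now -1
(1/5) = 1; final value = sign = -1

-1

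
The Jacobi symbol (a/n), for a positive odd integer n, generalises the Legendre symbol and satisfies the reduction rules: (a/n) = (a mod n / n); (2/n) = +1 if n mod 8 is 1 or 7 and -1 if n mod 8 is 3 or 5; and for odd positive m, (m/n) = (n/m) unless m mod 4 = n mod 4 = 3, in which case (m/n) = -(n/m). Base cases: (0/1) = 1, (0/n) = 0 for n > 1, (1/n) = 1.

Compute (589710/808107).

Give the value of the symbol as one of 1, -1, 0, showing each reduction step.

0

factor out 2^1: 589710 = 2^1·294855; with 808107 mod 8 = 3, (2/808107) = -1; sign now -1; continue with (294855/808107)
flip (294855/808107) -> (808107/294855): both odd, 294855 mod 4 = 3, 808107 mod 4 = 3, so the flip contributes -1; sign now +1
(808107/294855): 808107 mod 294855 = 218397, so (808107/294855) = (218397/294855)
flip (218397/294855) -> (294855/218397): both odd, 218397 mod 4 = 1, 294855 mod 4 = 3, so the flip contributes +1; sign now +1
(294855/218397): 294855 mod 218397 = 76458, so (294855/218397) = (76458/218397)
factor out 2^1: 76458 = 2^1·38229; with 218397 mod 8 = 5, (2/218397) = -1; sign now -1; continue with (38229/218397)
flip (38229/218397) -> (218397/38229): both odd, 38229 mod 4 = 1, 218397 mod 4 = 1, so the flip contributes +1; sign now -1
(218397/38229): 218397 mod 38229 = 27252, so (218397/38229) = (27252/38229)
factor out 2^2: 27252 = 2^2·6813; with 38229 mod 8 = 5, (2/38229) = -1; sign now -1; continue with (6813/38229)
flip (6813/38229) -> (38229/6813): both odd, 6813 mod 4 = 1, 38229 mod 4 = 1, so the flip contributes +1; sign now -1
(38229/6813): 38229 mod 6813 = 4164, so (38229/6813) = (4164/6813)
factor out 2^2: 4164 = 2^2·1041; with 6813 mod 8 = 5, (2/6813) = -1; sign now -1; continue with (1041/6813)
flip (1041/6813) -> (6813/1041): both odd, 1041 mod 4 = 1, 6813 mod 4 = 1, so the flip contributes +1; sign now -1
(6813/1041): 6813 mod 1041 = 567, so (6813/1041) = (567/1041)
flip (567/1041) -> (1041/567): both odd, 567 mod 4 = 3, 1041 mod 4 = 1, so the flip contributes +1; sign now -1
(1041/567): 1041 mod 567 = 474, so (1041/567) = (474/567)
factor out 2^1: 474 = 2^1·237; with 567 mod 8 = 7, (2/567) = +1; sign now -1; continue with (237/567)
flip (237/567) -> (567/237): both odd, 237 mod 4 = 1, 567 mod 4 = 3, so the flip contributes +1; sign now -1
(567/237): 567 mod 237 = 93, so (567/237) = (93/237)
flip (93/237) -> (237/93): both odd, 93 mod 4 = 1, 237 mod 4 = 1, so the flip contributes +1; sign now -1
(237/93): 237 mod 93 = 51, so (237/93) = (51/93)
flip (51/93) -> (93/51): both odd, 51 mod 4 = 3, 93 mod 4 = 1, so the flip contributes +1; sign now -1
(93/51): 93 mod 51 = 42, so (93/51) = (42/51)
factor out 2^1: 42 = 2^1·21; with 51 mod 8 = 3, (2/51) = -1; sign now +1; continue with (21/51)
flip (21/51) -> (51/21): both odd, 21 mod 4 = 1, 51 mod 4 = 3, so the flip contributes +1; sign now +1
(51/21): 51 mod 21 = 9, so (51/21) = (9/21)
flip (9/21) -> (21/9): both odd, 9 mod 4 = 1, 21 mod 4 = 1, so the flip contributes +1; sign now +1
(21/9): 21 mod 9 = 3, so (21/9) = (3/9)
flip (3/9) -> (9/3): both odd, 3 mod 4 = 3, 9 mod 4 = 1, so the flip contributes +1; sign now +1
(9/3): 9 mod 3 = 0, so (9/3) = (0/3)
reached (0/3); gcd(a, n) > 1, so (0/3) = 0 and the symbol is 0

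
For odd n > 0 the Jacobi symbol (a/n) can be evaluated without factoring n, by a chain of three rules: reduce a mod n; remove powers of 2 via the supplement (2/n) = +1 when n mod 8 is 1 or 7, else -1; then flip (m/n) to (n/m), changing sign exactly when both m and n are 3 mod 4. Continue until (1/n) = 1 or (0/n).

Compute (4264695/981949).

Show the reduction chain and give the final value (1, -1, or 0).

-1

(4264695/981949): 4264695 mod 981949 = 336899, so (4264695/981949) = (336899/981949)
flip (336899/981949) -> (981949/336899): both odd, 336899 mod 4 = 3, 981949 mod 4 = 1, so the flip contributes +1; sign now +1
(981949/336899): 981949 mod 336899 = 308151, so (981949/336899) = (308151/336899)
flip (308151/336899) -> (336899/308151): both odd, 308151 mod 4 = 3, 336899 mod 4 = 3, so the flip contributes -1; sign now -1
(336899/308151): 336899 mod 308151 = 28748, so (336899/308151) = (28748/308151)
factor out 2^2: 28748 = 2^2·7187; with 308151 mod 8 = 7, (2/308151) = +1; sign now -1; continue with (7187/308151)
flip (7187/308151) -> (308151/7187): both odd, 7187 mod 4 = 3, 308151 mod 4 = 3, so the flip contributes -1; sign now +1
(308151/7187): 308151 mod 7187 = 6297, so (308151/7187) = (6297/7187)
flip (6297/7187) -> (7187/6297): both odd, 6297 mod 4 = 1, 7187 mod 4 = 3, so the flip contributes +1; sign now +1
(7187/6297): 7187 mod 6297 = 890, so (7187/6297) = (890/6297)
factor out 2^1: 890 = 2^1·445; with 6297 mod 8 = 1, (2/6297) = +1; sign now +1; continue with (445/6297)
flip (445/6297) -> (6297/445): both odd, 445 mod 4 = 1, 6297 mod 4 = 1, so the flip contributes +1; sign now +1
(6297/445): 6297 mod 445 = 67, so (6297/445) = (67/445)
flip (67/445) -> (445/67): both odd, 67 mod 4 = 3, 445 mod 4 = 1, so the flip contributes +1; sign now +1
(445/67): 445 mod 67 = 43, so (445/67) = (43/67)
flip (43/67) -> (67/43): both odd, 43 mod 4 = 3, 67 mod 4 = 3, so the flip contributes -1; sign now -1
(67/43): 67 mod 43 = 24, so (67/43) = (24/43)
factor out 2^3: 24 = 2^3·3; with 43 mod 8 = 3, (2/43) = -1; sign now +1; continue with (3/43)
flip (3/43) -> (43/3): both odd, 3 mod 4 = 3, 43 mod 4 = 3, so the flip contributes -1; sign now -1
(43/3): 43 mod 3 = 1, so (43/3) = (1/3)
reached (1/3) = 1, so the symbol is -1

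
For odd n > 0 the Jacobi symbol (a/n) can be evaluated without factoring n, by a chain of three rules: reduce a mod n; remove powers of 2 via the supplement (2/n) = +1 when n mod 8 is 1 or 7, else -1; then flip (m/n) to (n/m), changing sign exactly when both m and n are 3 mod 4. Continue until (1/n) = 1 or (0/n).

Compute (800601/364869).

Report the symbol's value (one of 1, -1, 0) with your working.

0

(800601/364869) = (70863/364869)   [reduce mod 364869]
reciprocity: (70863/364869) = +1·(364869/70863) since 70863 mod 4 = 3, 364869 mod 4 = 1; sign now +1
(364869/70863) = (10554/70863)   [reduce mod 70863]
10554 = 2^1·5277; (2/70863) = +1 since 70863 mod 8 = 7, so (10554/70863) = (+1)^1·(5277/70863); sign now +1
reciprocity: (5277/70863) = +1·(70863/5277) since 5277 mod 4 = 1, 70863 mod 4 = 3; sign now +1
(70863/5277) = (2262/5277)   [reduce mod 5277]
2262 = 2^1·1131; (2/5277) = -1 since 5277 mod 8 = 5, so (2262/5277) = (-1)^1·(1131/5277); sign now -1
reciprocity: (1131/5277) = +1·(5277/1131) since 1131 mod 4 = 3, 5277 mod 4 = 1; sign now -1
(5277/1131) = (753/1131)   [reduce mod 1131]
reciprocity: (753/1131) = +1·(1131/753) since 753 mod 4 = 1, 1131 mod 4 = 3; sign now -1
(1131/753) = (378/753)   [reduce mod 753]
378 = 2^1·189; (2/753) = +1 since 753 mod 8 = 1, so (378/753) = (+1)^1·(189/753); sign now -1
reciprocity: (189/753) = +1·(753/189) since 189 mod 4 = 1, 753 mod 4 = 1; sign now -1
(753/189) = (186/189)   [reduce mod 189]
186 = 2^1·93; (2/189) = -1 since 189 mod 8 = 5, so (186/189) = (-1)^1·(93/189); sign now +1
reciprocity: (93/189) = +1·(189/93) since 93 mod 4 = 1, 189 mod 4 = 1; sign now +1
(189/93) = (3/93)   [reduce mod 93]
reciprocity: (3/93) = +1·(93/3) since 3 mod 4 = 3, 93 mod 4 = 1; sign now +1
(93/3) = (0/3)   [reduce mod 3]
(0/3) = 0   [gcd(a, n) > 1]; final value = 0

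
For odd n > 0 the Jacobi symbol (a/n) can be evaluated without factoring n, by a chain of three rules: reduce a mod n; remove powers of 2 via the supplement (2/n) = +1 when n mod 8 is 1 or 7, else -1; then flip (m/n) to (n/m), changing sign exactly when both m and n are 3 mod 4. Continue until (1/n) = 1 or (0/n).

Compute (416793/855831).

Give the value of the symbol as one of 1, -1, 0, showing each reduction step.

reciprocity: (416793/855831) = +1·(855831/416793) since 416793 mod 4 = 1, 855831 mod 4 = 3; sign now +1
(855831/416793) = (22245/416793)   [reduce mod 416793]
reciprocity: (22245/416793) = +1·(416793/22245) since 22245 mod 4 = 1, 416793 mod 4 = 1; sign now +1
(416793/22245) = (16383/22245)   [reduce mod 22245]
reciprocity: (16383/22245) = +1·(22245/16383) since 16383 mod 4 = 3, 22245 mod 4 = 1; sign now +1
(22245/16383) = (5862/16383)   [reduce mod 16383]
5862 = 2^1·2931; (2/16383) = +1 since 16383 mod 8 = 7, so (5862/16383) = (+1)^1·(2931/16383); sign now +1
reciprocity: (2931/16383) = -1·(16383/2931) since 2931 mod 4 = 3, 16383 mod 4 = 3; sign now -1
(16383/2931) = (1728/2931)   [reduce mod 2931]
1728 = 2^6·27; (2/2931) = -1 since 2931 mod 8 = 3, so (1728/2931) = (-1)^6·(27/2931); sign now -1
reciprocity: (27/2931) = -1·(2931/27) since 27 mod 4 = 3, 2931 mod 4 = 3; sign now +1
(2931/27) = (15/27)   [reduce mod 27]
reciprocity: (15/27) = -1·(27/15) since 15 mod 4 = 3, 27 mod 4 = 3; sign now -1
(27/15) = (12/15)   [reduce mod 15]
12 = 2^2·3; (2/15) = +1 since 15 mod 8 = 7, so (12/15) = (+1)^2·(3/15); sign now -1
reciprocity: (3/15) = -1·(15/3) since 3 mod 4 = 3, 15 mod 4 = 3; sign now +1
(15/3) = (0/3)   [reduce mod 3]
(0/3) = 0   [gcd(a, n) > 1]; final value = 0

0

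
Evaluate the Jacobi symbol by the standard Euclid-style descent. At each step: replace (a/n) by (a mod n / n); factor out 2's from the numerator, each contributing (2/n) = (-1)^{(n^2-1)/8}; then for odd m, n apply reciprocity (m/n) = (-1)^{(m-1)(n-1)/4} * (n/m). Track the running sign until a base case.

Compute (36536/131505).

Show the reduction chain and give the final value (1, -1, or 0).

factor out 2^3: 36536 = 2^3·4567; with 131505 mod 8 = 1, (2/131505) = +1; sign now +1; continue with (4567/131505)
flip (4567/131505) -> (131505/4567): both odd, 4567 mod 4 = 3, 131505 mod 4 = 1, so the flip contributes +1; sign now +1
(131505/4567): 131505 mod 4567 = 3629, so (131505/4567) = (3629/4567)
flip (3629/4567) -> (4567/3629): both odd, 3629 mod 4 = 1, 4567 mod 4 = 3, so the flip contributes +1; sign now +1
(4567/3629): 4567 mod 3629 = 938, so (4567/3629) = (938/3629)
factor out 2^1: 938 = 2^1·469; with 3629 mod 8 = 5, (2/3629) = -1; sign now -1; continue with (469/3629)
flip (469/3629) -> (3629/469): both odd, 469 mod 4 = 1, 3629 mod 4 = 1, so the flip contributes +1; sign now -1
(3629/469): 3629 mod 469 = 346, so (3629/469) = (346/469)
factor out 2^1: 346 = 2^1·173; with 469 mod 8 = 5, (2/469) = -1; sign now +1; continue with (173/469)
flip (173/469) -> (469/173): both odd, 173 mod 4 = 1, 469 mod 4 = 1, so the flip contributes +1; sign now +1
(469/173): 469 mod 173 = 123, so (469/173) = (123/173)
flip (123/173) -> (173/123): both odd, 123 mod 4 = 3, 173 mod 4 = 1, so the flip contributes +1; sign now +1
(173/123): 173 mod 123 = 50, so (173/123) = (50/123)
factor out 2^1: 50 = 2^1·25; with 123 mod 8 = 3, (2/123) = -1; sign now -1; continue with (25/123)
flip (25/123) -> (123/25): both odd, 25 mod 4 = 1, 123 mod 4 = 3, so the flip contributes +1; sign now -1
(123/25): 123 mod 25 = 23, so (123/25) = (23/25)
flip (23/25) -> (25/23): both odd, 23 mod 4 = 3, 25 mod 4 = 1, so the flip contributes +1; sign now -1
(25/23): 25 mod 23 = 2, so (25/23) = (2/23)
factor out 2^1: 2 = 2^1·1; with 23 mod 8 = 7, (2/23) = +1; sign now -1; continue with (1/23)
reached (1/23) = 1, so the symbol is -1

-1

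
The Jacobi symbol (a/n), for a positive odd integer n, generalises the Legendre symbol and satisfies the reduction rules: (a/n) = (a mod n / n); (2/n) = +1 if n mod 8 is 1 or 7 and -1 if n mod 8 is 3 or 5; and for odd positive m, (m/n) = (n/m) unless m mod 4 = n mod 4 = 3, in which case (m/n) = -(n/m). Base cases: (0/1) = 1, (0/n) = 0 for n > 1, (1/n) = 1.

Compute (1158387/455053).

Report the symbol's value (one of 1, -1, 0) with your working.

1

(1158387/455053) = (248281/455053)   [reduce mod 455053]
reciprocity: (248281/455053) = +1·(455053/248281) since 248281 mod 4 = 1, 455053 mod 4 = 1; sign now +1
(455053/248281) = (206772/248281)   [reduce mod 248281]
206772 = 2^2·51693; (2/248281) = +1 since 248281 mod 8 = 1, so (206772/248281) = (+1)^2·(51693/248281); sign now +1
reciprocity: (51693/248281) = +1·(248281/51693) since 51693 mod 4 = 1, 248281 mod 4 = 1; sign now +1
(248281/51693) = (41509/51693)   [reduce mod 51693]
reciprocity: (41509/51693) = +1·(51693/41509) since 41509 mod 4 = 1, 51693 mod 4 = 1; sign now +1
(51693/41509) = (10184/41509)   [reduce mod 41509]
10184 = 2^3·1273; (2/41509) = -1 since 41509 mod 8 = 5, so (10184/41509) = (-1)^3·(1273/41509); sign now -1
reciprocity: (1273/41509) = +1·(41509/1273) since 1273 mod 4 = 1, 41509 mod 4 = 1; sign now -1
(41509/1273) = (773/1273)   [reduce mod 1273]
reciprocity: (773/1273) = +1·(1273/773) since 773 mod 4 = 1, 1273 mod 4 = 1; sign now -1
(1273/773) = (500/773)   [reduce mod 773]
500 = 2^2·125; (2/773) = -1 since 773 mod 8 = 5, so (500/773) = (-1)^2·(125/773); sign now -1
reciprocity: (125/773) = +1·(773/125) since 125 mod 4 = 1, 773 mod 4 = 1; sign now -1
(773/125) = (23/125)   [reduce mod 125]
reciprocity: (23/125) = +1·(125/23) since 23 mod 4 = 3, 125 mod 4 = 1; sign now -1
(125/23) = (10/23)   [reduce mod 23]
10 = 2^1·5; (2/23) = +1 since 23 mod 8 = 7, so (10/23) = (+1)^1·(5/23); sign now -1
reciprocity: (5/23) = +1·(23/5) since 5 mod 4 = 1, 23 mod 4 = 3; sign now -1
(23/5) = (3/5)   [reduce mod 5]
reciprocity: (3/5) = +1·(5/3) since 3 mod 4 = 3, 5 mod 4 = 1; sign now -1
(5/3) = (2/3)   [reduce mod 3]
2 = 2^1·1; (2/3) = -1 since 3 mod 8 = 3, so (2/3) = (-1)^1·(1/3); sign now +1
(1/3) = 1; final value = sign = +1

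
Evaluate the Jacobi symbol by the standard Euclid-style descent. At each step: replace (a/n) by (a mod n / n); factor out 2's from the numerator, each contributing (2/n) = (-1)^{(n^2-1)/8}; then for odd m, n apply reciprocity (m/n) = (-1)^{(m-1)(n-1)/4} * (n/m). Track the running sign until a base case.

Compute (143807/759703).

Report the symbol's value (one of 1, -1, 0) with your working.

flip (143807/759703) -> (759703/143807): both odd, 143807 mod 4 = 3, 759703 mod 4 = 3, so the flip contributes -1; sign now -1
(759703/143807): 759703 mod 143807 = 40668, so (759703/143807) = (40668/143807)
factor out 2^2: 40668 = 2^2·10167; with 143807 mod 8 = 7, (2/143807) = +1; sign now -1; continue with (10167/143807)
flip (10167/143807) -> (143807/10167): both odd, 10167 mod 4 = 3, 143807 mod 4 = 3, so the flip contributes -1; sign now +1
(143807/10167): 143807 mod 10167 = 1469, so (143807/10167) = (1469/10167)
flip (1469/10167) -> (10167/1469): both odd, 1469 mod 4 = 1, 10167 mod 4 = 3, so the flip contributes +1; sign now +1
(10167/1469): 10167 mod 1469 = 1353, so (10167/1469) = (1353/1469)
flip (1353/1469) -> (1469/1353): both odd, 1353 mod 4 = 1, 1469 mod 4 = 1, so the flip contributes +1; sign now +1
(1469/1353): 1469 mod 1353 = 116, so (1469/1353) = (116/1353)
factor out 2^2: 116 = 2^2·29; with 1353 mod 8 = 1, (2/1353) = +1; sign now +1; continue with (29/1353)
flip (29/1353) -> (1353/29): both odd, 29 mod 4 = 1, 1353 mod 4 = 1, so the flip contributes +1; sign now +1
(1353/29): 1353 mod 29 = 19, so (1353/29) = (19/29)
flip (19/29) -> (29/19): both odd, 19 mod 4 = 3, 29 mod 4 = 1, so the flip contributes +1; sign now +1
(29/19): 29 mod 19 = 10, so (29/19) = (10/19)
factor out 2^1: 10 = 2^1·5; with 19 mod 8 = 3, (2/19) = -1; sign now -1; continue with (5/19)
flip (5/19) -> (19/5): both odd, 5 mod 4 = 1, 19 mod 4 = 3, so the flip contributes +1; sign now -1
(19/5): 19 mod 5 = 4, so (19/5) = (4/5)
factor out 2^2: 4 = 2^2·1; with 5 mod 8 = 5, (2/5) = -1; sign now -1; continue with (1/5)
reached (1/5) = 1, so the symbol is -1

-1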